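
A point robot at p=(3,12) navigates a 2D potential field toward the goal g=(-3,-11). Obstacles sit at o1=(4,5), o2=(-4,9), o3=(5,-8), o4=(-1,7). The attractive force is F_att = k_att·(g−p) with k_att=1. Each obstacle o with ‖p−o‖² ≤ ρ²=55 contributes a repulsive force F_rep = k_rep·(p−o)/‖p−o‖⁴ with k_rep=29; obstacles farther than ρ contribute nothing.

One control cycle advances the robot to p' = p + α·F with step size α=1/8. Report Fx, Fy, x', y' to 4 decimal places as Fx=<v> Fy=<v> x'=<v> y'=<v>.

F_att = 1·(g−p) = 1·(-6,-23) = (-6.0000,-23.0000)
o1: d²=50 ≤ ρ²=55; F_rep = 29·(-1,7)/50² = (-0.0116,0.0812)
o2: d²=58 > ρ²=55 → inactive
o3: d²=404 > ρ²=55 → inactive
o4: d²=41 ≤ ρ²=55; F_rep = 29·(4,5)/41² = (0.0690,0.0863)
F = F_att + ΣF_rep = (-5.9426,-22.8325)
p' = p + 1/8·F = (2.2572,9.1459)

Fx=-5.9426 Fy=-22.8325 x'=2.2572 y'=9.1459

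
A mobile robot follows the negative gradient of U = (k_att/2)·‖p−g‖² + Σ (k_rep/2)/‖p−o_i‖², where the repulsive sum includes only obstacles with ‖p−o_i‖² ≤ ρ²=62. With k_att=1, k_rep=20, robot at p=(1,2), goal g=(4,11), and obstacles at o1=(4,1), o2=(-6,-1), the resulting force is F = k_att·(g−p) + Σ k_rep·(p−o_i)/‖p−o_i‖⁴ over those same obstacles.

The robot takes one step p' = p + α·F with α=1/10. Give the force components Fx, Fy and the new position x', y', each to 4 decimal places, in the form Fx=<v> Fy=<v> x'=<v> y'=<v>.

F_att = 1·(g−p) = 1·(3,9) = (3.0000,9.0000)
o1: d²=10 ≤ ρ²=62; F_rep = 20·(-3,1)/10² = (-0.6000,0.2000)
o2: d²=58 ≤ ρ²=62; F_rep = 20·(7,3)/58² = (0.0416,0.0178)
F = F_att + ΣF_rep = (2.4416,9.2178)
p' = p + 1/10·F = (1.2442,2.9218)

Fx=2.4416 Fy=9.2178 x'=1.2442 y'=2.9218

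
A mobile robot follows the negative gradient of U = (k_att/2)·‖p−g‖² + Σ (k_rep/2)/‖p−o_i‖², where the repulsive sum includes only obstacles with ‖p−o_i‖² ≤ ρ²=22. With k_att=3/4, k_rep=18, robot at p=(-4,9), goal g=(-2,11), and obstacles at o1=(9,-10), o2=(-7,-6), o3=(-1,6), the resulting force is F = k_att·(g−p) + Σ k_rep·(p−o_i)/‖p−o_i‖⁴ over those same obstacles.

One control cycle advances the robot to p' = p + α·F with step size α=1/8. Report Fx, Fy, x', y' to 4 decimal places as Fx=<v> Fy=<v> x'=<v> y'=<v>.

Fx=1.3333 Fy=1.6667 x'=-3.8333 y'=9.2083

F_att = 3/4·(g−p) = 3/4·(2,2) = (1.5000,1.5000)
o1: d²=530 > ρ²=22 → inactive
o2: d²=234 > ρ²=22 → inactive
o3: d²=18 ≤ ρ²=22; F_rep = 18·(-3,3)/18² = (-0.1667,0.1667)
F = F_att + ΣF_rep = (1.3333,1.6667)
p' = p + 1/8·F = (-3.8333,9.2083)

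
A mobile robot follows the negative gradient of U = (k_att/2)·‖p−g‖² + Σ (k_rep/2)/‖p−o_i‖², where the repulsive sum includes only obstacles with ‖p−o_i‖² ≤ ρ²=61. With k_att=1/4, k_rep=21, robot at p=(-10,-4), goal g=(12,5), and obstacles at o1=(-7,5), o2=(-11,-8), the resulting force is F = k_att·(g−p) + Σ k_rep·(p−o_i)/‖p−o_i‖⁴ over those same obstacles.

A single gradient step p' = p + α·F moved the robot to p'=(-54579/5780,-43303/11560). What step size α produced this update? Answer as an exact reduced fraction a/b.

F_att = 1/4·(g−p) = 1/4·(22,9) = (5.5000,2.2500)
o1: d²=90 > ρ²=61 → inactive
o2: d²=17 ≤ ρ²=61; F_rep = 21·(1,4)/17² = (0.0727,0.2907)
F = F_att + ΣF_rep = (5.5727,2.5407)
Δp = p'−p = (0.5573,0.2541); α = Δx/Fx = (3221/5780) / (3221/578) = 1/10
check: Δy/Fy = (2937/11560) / (2937/1156) = 1/10 ✓

α = 1/10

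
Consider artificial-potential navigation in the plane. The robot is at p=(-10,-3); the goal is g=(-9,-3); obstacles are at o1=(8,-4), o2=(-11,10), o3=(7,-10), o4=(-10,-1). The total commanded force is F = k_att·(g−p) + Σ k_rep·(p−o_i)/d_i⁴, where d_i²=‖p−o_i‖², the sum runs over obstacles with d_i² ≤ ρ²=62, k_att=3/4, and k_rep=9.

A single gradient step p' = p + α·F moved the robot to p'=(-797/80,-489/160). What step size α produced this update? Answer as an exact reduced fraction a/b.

F_att = 3/4·(g−p) = 3/4·(1,0) = (0.7500,0.0000)
o1: d²=325 > ρ²=62 → inactive
o2: d²=170 > ρ²=62 → inactive
o3: d²=338 > ρ²=62 → inactive
o4: d²=4 ≤ ρ²=62; F_rep = 9·(0,-2)/4² = (0.0000,-1.1250)
F = F_att + ΣF_rep = (0.7500,-1.1250)
Δp = p'−p = (0.0375,-0.0563); α = Δx/Fx = (3/80) / (3/4) = 1/20
check: Δy/Fy = (-9/160) / (-9/8) = 1/20 ✓

α = 1/20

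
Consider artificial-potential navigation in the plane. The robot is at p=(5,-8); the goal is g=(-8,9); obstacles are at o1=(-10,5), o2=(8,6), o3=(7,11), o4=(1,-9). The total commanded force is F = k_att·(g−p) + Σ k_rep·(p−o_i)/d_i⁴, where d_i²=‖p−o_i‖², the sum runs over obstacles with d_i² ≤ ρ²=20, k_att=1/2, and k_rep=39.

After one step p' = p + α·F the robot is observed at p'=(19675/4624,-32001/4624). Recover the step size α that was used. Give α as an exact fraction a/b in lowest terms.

α = 1/8

F_att = 1/2·(g−p) = 1/2·(-13,17) = (-6.5000,8.5000)
o1: d²=394 > ρ²=20 → inactive
o2: d²=205 > ρ²=20 → inactive
o3: d²=365 > ρ²=20 → inactive
o4: d²=17 ≤ ρ²=20; F_rep = 39·(4,1)/17² = (0.5398,0.1349)
F = F_att + ΣF_rep = (-5.9602,8.6349)
Δp = p'−p = (-0.7450,1.0794); α = Δx/Fx = (-3445/4624) / (-3445/578) = 1/8
check: Δy/Fy = (4991/4624) / (4991/578) = 1/8 ✓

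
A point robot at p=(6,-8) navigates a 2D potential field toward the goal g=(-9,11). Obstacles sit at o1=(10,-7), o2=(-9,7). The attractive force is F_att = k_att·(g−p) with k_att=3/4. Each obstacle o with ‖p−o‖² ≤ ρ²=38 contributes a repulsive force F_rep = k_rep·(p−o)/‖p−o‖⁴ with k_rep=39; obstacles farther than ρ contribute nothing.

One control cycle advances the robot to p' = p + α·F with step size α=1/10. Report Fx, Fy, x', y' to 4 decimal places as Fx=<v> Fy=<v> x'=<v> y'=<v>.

Fx=-11.7898 Fy=14.1151 x'=4.8210 y'=-6.5885

F_att = 3/4·(g−p) = 3/4·(-15,19) = (-11.2500,14.2500)
o1: d²=17 ≤ ρ²=38; F_rep = 39·(-4,-1)/17² = (-0.5398,-0.1349)
o2: d²=450 > ρ²=38 → inactive
F = F_att + ΣF_rep = (-11.7898,14.1151)
p' = p + 1/10·F = (4.8210,-6.5885)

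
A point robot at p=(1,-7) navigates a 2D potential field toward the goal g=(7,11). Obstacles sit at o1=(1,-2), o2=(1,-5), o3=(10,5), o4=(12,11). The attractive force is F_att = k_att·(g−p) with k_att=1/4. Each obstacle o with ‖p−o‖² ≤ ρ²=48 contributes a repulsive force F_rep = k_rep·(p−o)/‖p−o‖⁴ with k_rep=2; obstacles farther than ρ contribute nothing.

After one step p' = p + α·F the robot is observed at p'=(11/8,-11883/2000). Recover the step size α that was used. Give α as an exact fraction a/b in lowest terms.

F_att = 1/4·(g−p) = 1/4·(6,18) = (1.5000,4.5000)
o1: d²=25 ≤ ρ²=48; F_rep = 2·(0,-5)/25² = (0.0000,-0.0160)
o2: d²=4 ≤ ρ²=48; F_rep = 2·(0,-2)/4² = (0.0000,-0.2500)
o3: d²=225 > ρ²=48 → inactive
o4: d²=445 > ρ²=48 → inactive
F = F_att + ΣF_rep = (1.5000,4.2340)
Δp = p'−p = (0.3750,1.0585); α = Δx/Fx = (3/8) / (3/2) = 1/4
check: Δy/Fy = (2117/2000) / (2117/500) = 1/4 ✓

α = 1/4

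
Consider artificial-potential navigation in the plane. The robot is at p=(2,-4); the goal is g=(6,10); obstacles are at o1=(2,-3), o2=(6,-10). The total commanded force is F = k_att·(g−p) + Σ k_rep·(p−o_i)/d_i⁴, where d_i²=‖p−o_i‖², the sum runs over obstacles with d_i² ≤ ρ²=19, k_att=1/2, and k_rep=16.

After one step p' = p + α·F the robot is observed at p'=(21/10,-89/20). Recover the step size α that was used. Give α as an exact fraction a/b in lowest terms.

α = 1/20

F_att = 1/2·(g−p) = 1/2·(4,14) = (2.0000,7.0000)
o1: d²=1 ≤ ρ²=19; F_rep = 16·(0,-1)/1² = (0.0000,-16.0000)
o2: d²=52 > ρ²=19 → inactive
F = F_att + ΣF_rep = (2.0000,-9.0000)
Δp = p'−p = (0.1000,-0.4500); α = Δx/Fx = (1/10) / (2) = 1/20
check: Δy/Fy = (-9/20) / (-9) = 1/20 ✓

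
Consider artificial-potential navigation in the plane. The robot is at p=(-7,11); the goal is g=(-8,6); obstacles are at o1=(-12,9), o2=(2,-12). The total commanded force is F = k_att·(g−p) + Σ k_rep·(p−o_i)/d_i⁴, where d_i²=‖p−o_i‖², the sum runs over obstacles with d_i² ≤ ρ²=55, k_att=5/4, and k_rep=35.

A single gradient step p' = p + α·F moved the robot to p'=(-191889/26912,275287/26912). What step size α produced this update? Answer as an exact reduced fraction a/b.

α = 1/8

F_att = 5/4·(g−p) = 5/4·(-1,-5) = (-1.2500,-6.2500)
o1: d²=29 ≤ ρ²=55; F_rep = 35·(5,2)/29² = (0.2081,0.0832)
o2: d²=610 > ρ²=55 → inactive
F = F_att + ΣF_rep = (-1.0419,-6.1668)
Δp = p'−p = (-0.1302,-0.7708); α = Δx/Fx = (-3505/26912) / (-3505/3364) = 1/8
check: Δy/Fy = (-20745/26912) / (-20745/3364) = 1/8 ✓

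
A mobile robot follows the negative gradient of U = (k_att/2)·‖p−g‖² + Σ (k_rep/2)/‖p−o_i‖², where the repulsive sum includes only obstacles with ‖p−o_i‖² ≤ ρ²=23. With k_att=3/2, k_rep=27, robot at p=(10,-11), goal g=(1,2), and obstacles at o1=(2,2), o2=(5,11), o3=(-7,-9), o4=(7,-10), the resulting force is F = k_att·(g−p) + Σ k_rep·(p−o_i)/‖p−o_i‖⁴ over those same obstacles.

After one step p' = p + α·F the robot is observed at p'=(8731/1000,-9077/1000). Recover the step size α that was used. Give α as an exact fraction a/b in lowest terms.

F_att = 3/2·(g−p) = 3/2·(-9,13) = (-13.5000,19.5000)
o1: d²=233 > ρ²=23 → inactive
o2: d²=509 > ρ²=23 → inactive
o3: d²=293 > ρ²=23 → inactive
o4: d²=10 ≤ ρ²=23; F_rep = 27·(3,-1)/10² = (0.8100,-0.2700)
F = F_att + ΣF_rep = (-12.6900,19.2300)
Δp = p'−p = (-1.2690,1.9230); α = Δx/Fx = (-1269/1000) / (-1269/100) = 1/10
check: Δy/Fy = (1923/1000) / (1923/100) = 1/10 ✓

α = 1/10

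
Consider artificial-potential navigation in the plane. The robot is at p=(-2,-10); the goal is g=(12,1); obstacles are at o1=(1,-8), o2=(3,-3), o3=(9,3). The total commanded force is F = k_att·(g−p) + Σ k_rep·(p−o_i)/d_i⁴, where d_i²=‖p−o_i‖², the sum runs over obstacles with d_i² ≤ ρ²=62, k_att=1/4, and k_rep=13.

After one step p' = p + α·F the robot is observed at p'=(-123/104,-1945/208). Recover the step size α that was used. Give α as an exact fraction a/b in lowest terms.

α = 1/4

F_att = 1/4·(g−p) = 1/4·(14,11) = (3.5000,2.7500)
o1: d²=13 ≤ ρ²=62; F_rep = 13·(-3,-2)/13² = (-0.2308,-0.1538)
o2: d²=74 > ρ²=62 → inactive
o3: d²=290 > ρ²=62 → inactive
F = F_att + ΣF_rep = (3.2692,2.5962)
Δp = p'−p = (0.8173,0.6490); α = Δx/Fx = (85/104) / (85/26) = 1/4
check: Δy/Fy = (135/208) / (135/52) = 1/4 ✓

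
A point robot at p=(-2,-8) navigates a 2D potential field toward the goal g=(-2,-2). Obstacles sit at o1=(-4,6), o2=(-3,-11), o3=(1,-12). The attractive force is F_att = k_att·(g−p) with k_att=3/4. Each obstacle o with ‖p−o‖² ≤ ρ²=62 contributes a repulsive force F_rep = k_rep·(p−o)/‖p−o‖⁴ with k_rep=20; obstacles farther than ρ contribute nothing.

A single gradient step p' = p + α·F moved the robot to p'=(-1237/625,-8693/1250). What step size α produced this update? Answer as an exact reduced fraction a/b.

F_att = 3/4·(g−p) = 3/4·(0,6) = (0.0000,4.5000)
o1: d²=200 > ρ²=62 → inactive
o2: d²=10 ≤ ρ²=62; F_rep = 20·(1,3)/10² = (0.2000,0.6000)
o3: d²=25 ≤ ρ²=62; F_rep = 20·(-3,4)/25² = (-0.0960,0.1280)
F = F_att + ΣF_rep = (0.1040,5.2280)
Δp = p'−p = (0.0208,1.0456); α = Δx/Fx = (13/625) / (13/125) = 1/5
check: Δy/Fy = (1307/1250) / (1307/250) = 1/5 ✓

α = 1/5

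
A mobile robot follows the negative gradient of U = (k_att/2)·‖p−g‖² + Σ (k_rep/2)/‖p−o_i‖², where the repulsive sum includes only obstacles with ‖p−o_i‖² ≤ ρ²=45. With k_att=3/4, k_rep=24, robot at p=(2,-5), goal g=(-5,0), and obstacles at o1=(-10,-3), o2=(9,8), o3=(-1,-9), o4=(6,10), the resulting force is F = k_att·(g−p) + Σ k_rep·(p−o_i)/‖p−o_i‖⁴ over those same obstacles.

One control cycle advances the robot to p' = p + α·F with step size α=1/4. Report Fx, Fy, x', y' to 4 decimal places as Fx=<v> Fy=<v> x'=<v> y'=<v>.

F_att = 3/4·(g−p) = 3/4·(-7,5) = (-5.2500,3.7500)
o1: d²=148 > ρ²=45 → inactive
o2: d²=218 > ρ²=45 → inactive
o3: d²=25 ≤ ρ²=45; F_rep = 24·(3,4)/25² = (0.1152,0.1536)
o4: d²=241 > ρ²=45 → inactive
F = F_att + ΣF_rep = (-5.1348,3.9036)
p' = p + 1/4·F = (0.7163,-4.0241)

Fx=-5.1348 Fy=3.9036 x'=0.7163 y'=-4.0241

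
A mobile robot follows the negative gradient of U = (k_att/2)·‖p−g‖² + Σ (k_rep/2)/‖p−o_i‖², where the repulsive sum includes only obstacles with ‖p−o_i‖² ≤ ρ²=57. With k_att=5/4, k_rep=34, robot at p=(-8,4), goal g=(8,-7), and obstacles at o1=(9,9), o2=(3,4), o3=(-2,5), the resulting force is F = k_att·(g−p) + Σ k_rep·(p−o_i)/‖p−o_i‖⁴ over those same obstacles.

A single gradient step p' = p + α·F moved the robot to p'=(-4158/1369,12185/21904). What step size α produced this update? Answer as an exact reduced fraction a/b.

F_att = 5/4·(g−p) = 5/4·(16,-11) = (20.0000,-13.7500)
o1: d²=314 > ρ²=57 → inactive
o2: d²=121 > ρ²=57 → inactive
o3: d²=37 ≤ ρ²=57; F_rep = 34·(-6,-1)/37² = (-0.1490,-0.0248)
F = F_att + ΣF_rep = (19.8510,-13.7748)
Δp = p'−p = (4.9627,-3.4437); α = Δx/Fx = (6794/1369) / (27176/1369) = 1/4
check: Δy/Fy = (-75431/21904) / (-75431/5476) = 1/4 ✓

α = 1/4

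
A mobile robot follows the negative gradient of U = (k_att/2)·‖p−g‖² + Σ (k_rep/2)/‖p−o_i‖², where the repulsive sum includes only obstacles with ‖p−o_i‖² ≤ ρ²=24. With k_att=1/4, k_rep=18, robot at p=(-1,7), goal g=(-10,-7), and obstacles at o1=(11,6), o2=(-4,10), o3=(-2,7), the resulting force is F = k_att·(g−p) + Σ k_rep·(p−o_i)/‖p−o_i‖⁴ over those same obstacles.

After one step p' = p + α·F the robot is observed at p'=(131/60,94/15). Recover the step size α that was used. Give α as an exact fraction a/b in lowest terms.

F_att = 1/4·(g−p) = 1/4·(-9,-14) = (-2.2500,-3.5000)
o1: d²=145 > ρ²=24 → inactive
o2: d²=18 ≤ ρ²=24; F_rep = 18·(3,-3)/18² = (0.1667,-0.1667)
o3: d²=1 ≤ ρ²=24; F_rep = 18·(1,0)/1² = (18.0000,0.0000)
F = F_att + ΣF_rep = (15.9167,-3.6667)
Δp = p'−p = (3.1833,-0.7333); α = Δx/Fx = (191/60) / (191/12) = 1/5
check: Δy/Fy = (-11/15) / (-11/3) = 1/5 ✓

α = 1/5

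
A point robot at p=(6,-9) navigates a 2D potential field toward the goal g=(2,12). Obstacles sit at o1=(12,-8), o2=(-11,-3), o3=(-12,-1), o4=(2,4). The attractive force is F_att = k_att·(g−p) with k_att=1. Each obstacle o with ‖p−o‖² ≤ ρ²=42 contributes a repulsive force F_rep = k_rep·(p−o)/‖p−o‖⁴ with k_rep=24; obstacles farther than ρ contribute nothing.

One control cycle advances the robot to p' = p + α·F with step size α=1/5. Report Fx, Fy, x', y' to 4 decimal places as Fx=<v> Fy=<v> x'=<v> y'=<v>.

Fx=-4.1052 Fy=20.9825 x'=5.1790 y'=-4.8035

F_att = 1·(g−p) = 1·(-4,21) = (-4.0000,21.0000)
o1: d²=37 ≤ ρ²=42; F_rep = 24·(-6,-1)/37² = (-0.1052,-0.0175)
o2: d²=325 > ρ²=42 → inactive
o3: d²=388 > ρ²=42 → inactive
o4: d²=185 > ρ²=42 → inactive
F = F_att + ΣF_rep = (-4.1052,20.9825)
p' = p + 1/5·F = (5.1790,-4.8035)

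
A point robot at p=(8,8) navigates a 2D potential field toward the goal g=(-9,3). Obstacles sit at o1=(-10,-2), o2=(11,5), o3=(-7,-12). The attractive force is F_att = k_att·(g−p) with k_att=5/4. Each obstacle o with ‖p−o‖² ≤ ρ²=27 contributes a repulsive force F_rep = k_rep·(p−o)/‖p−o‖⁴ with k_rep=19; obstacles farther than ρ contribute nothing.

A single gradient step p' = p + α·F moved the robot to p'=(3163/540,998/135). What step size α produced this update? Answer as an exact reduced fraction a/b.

α = 1/10

F_att = 5/4·(g−p) = 5/4·(-17,-5) = (-21.2500,-6.2500)
o1: d²=424 > ρ²=27 → inactive
o2: d²=18 ≤ ρ²=27; F_rep = 19·(-3,3)/18² = (-0.1759,0.1759)
o3: d²=625 > ρ²=27 → inactive
F = F_att + ΣF_rep = (-21.4259,-6.0741)
Δp = p'−p = (-2.1426,-0.6074); α = Δx/Fx = (-1157/540) / (-1157/54) = 1/10
check: Δy/Fy = (-82/135) / (-164/27) = 1/10 ✓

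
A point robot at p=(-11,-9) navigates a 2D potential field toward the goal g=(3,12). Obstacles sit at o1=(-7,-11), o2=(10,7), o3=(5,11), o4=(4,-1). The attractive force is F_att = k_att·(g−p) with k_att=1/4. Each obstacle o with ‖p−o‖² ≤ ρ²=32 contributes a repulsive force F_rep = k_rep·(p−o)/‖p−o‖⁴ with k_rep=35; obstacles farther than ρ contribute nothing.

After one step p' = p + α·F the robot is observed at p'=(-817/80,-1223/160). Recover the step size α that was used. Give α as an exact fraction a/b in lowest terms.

F_att = 1/4·(g−p) = 1/4·(14,21) = (3.5000,5.2500)
o1: d²=20 ≤ ρ²=32; F_rep = 35·(-4,2)/20² = (-0.3500,0.1750)
o2: d²=697 > ρ²=32 → inactive
o3: d²=656 > ρ²=32 → inactive
o4: d²=289 > ρ²=32 → inactive
F = F_att + ΣF_rep = (3.1500,5.4250)
Δp = p'−p = (0.7875,1.3562); α = Δx/Fx = (63/80) / (63/20) = 1/4
check: Δy/Fy = (217/160) / (217/40) = 1/4 ✓

α = 1/4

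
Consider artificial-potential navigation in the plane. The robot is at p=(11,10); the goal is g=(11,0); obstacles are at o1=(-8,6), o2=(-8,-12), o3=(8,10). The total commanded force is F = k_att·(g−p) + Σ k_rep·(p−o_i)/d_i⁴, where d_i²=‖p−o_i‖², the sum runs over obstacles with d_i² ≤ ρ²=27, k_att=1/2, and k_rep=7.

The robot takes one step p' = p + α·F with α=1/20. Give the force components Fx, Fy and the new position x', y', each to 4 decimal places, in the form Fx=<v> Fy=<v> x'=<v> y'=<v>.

F_att = 1/2·(g−p) = 1/2·(0,-10) = (0.0000,-5.0000)
o1: d²=377 > ρ²=27 → inactive
o2: d²=845 > ρ²=27 → inactive
o3: d²=9 ≤ ρ²=27; F_rep = 7·(3,0)/9² = (0.2593,0.0000)
F = F_att + ΣF_rep = (0.2593,-5.0000)
p' = p + 1/20·F = (11.0130,9.7500)

Fx=0.2593 Fy=-5.0000 x'=11.0130 y'=9.7500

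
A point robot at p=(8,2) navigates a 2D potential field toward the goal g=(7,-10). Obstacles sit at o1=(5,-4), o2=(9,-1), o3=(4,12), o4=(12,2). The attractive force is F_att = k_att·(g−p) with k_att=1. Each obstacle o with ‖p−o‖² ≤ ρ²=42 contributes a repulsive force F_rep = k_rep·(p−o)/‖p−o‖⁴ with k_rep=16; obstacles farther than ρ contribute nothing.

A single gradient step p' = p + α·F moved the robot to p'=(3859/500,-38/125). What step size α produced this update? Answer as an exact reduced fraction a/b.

F_att = 1·(g−p) = 1·(-1,-12) = (-1.0000,-12.0000)
o1: d²=45 > ρ²=42 → inactive
o2: d²=10 ≤ ρ²=42; F_rep = 16·(-1,3)/10² = (-0.1600,0.4800)
o3: d²=116 > ρ²=42 → inactive
o4: d²=16 ≤ ρ²=42; F_rep = 16·(-4,0)/16² = (-0.2500,0.0000)
F = F_att + ΣF_rep = (-1.4100,-11.5200)
Δp = p'−p = (-0.2820,-2.3040); α = Δx/Fx = (-141/500) / (-141/100) = 1/5
check: Δy/Fy = (-288/125) / (-288/25) = 1/5 ✓

α = 1/5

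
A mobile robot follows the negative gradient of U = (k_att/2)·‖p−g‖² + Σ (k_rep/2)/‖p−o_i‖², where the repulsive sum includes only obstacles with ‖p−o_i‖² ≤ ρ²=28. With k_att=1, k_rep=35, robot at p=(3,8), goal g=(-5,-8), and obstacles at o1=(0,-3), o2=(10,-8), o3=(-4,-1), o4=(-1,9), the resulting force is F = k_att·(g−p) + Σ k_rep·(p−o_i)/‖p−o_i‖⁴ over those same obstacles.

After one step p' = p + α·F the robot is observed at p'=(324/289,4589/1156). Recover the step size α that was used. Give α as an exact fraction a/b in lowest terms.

F_att = 1·(g−p) = 1·(-8,-16) = (-8.0000,-16.0000)
o1: d²=130 > ρ²=28 → inactive
o2: d²=305 > ρ²=28 → inactive
o3: d²=130 > ρ²=28 → inactive
o4: d²=17 ≤ ρ²=28; F_rep = 35·(4,-1)/17² = (0.4844,-0.1211)
F = F_att + ΣF_rep = (-7.5156,-16.1211)
Δp = p'−p = (-1.8789,-4.0303); α = Δx/Fx = (-543/289) / (-2172/289) = 1/4
check: Δy/Fy = (-4659/1156) / (-4659/289) = 1/4 ✓

α = 1/4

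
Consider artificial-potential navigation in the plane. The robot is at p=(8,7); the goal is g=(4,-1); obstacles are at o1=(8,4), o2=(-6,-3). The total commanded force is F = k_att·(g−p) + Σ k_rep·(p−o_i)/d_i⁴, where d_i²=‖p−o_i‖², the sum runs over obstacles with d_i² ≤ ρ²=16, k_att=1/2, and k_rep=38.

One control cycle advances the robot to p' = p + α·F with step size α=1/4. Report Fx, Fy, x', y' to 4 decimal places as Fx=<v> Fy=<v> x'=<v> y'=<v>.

F_att = 1/2·(g−p) = 1/2·(-4,-8) = (-2.0000,-4.0000)
o1: d²=9 ≤ ρ²=16; F_rep = 38·(0,3)/9² = (0.0000,1.4074)
o2: d²=296 > ρ²=16 → inactive
F = F_att + ΣF_rep = (-2.0000,-2.5926)
p' = p + 1/4·F = (7.5000,6.3519)

Fx=-2.0000 Fy=-2.5926 x'=7.5000 y'=6.3519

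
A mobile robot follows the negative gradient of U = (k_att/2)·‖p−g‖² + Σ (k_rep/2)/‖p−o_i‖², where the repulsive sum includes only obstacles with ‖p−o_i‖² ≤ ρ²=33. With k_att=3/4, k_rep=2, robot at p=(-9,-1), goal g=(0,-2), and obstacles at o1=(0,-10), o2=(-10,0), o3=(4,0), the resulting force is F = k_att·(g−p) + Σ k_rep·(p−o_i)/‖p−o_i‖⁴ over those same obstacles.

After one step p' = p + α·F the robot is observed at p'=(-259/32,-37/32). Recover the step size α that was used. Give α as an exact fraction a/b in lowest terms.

F_att = 3/4·(g−p) = 3/4·(9,-1) = (6.7500,-0.7500)
o1: d²=162 > ρ²=33 → inactive
o2: d²=2 ≤ ρ²=33; F_rep = 2·(1,-1)/2² = (0.5000,-0.5000)
o3: d²=170 > ρ²=33 → inactive
F = F_att + ΣF_rep = (7.2500,-1.2500)
Δp = p'−p = (0.9062,-0.1562); α = Δx/Fx = (29/32) / (29/4) = 1/8
check: Δy/Fy = (-5/32) / (-5/4) = 1/8 ✓

α = 1/8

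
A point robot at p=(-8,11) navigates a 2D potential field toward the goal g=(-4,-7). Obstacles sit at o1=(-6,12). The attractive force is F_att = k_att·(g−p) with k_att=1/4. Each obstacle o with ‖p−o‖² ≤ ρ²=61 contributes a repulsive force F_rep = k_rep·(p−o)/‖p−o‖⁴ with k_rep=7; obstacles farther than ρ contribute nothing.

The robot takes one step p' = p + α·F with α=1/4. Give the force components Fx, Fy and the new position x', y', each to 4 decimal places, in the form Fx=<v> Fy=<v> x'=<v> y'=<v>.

F_att = 1/4·(g−p) = 1/4·(4,-18) = (1.0000,-4.5000)
o1: d²=5 ≤ ρ²=61; F_rep = 7·(-2,-1)/5² = (-0.5600,-0.2800)
F = F_att + ΣF_rep = (0.4400,-4.7800)
p' = p + 1/4·F = (-7.8900,9.8050)

Fx=0.4400 Fy=-4.7800 x'=-7.8900 y'=9.8050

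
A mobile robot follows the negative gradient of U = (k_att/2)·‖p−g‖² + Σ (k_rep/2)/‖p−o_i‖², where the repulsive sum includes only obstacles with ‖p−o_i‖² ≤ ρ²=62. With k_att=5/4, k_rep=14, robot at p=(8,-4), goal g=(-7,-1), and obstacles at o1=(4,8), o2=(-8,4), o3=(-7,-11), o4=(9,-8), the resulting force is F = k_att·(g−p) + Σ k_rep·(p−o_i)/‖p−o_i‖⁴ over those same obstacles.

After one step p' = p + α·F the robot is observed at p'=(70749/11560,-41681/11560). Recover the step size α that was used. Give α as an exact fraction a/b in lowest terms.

α = 1/10

F_att = 5/4·(g−p) = 5/4·(-15,3) = (-18.7500,3.7500)
o1: d²=160 > ρ²=62 → inactive
o2: d²=320 > ρ²=62 → inactive
o3: d²=274 > ρ²=62 → inactive
o4: d²=17 ≤ ρ²=62; F_rep = 14·(-1,4)/17² = (-0.0484,0.1938)
F = F_att + ΣF_rep = (-18.7984,3.9438)
Δp = p'−p = (-1.8798,0.3944); α = Δx/Fx = (-21731/11560) / (-21731/1156) = 1/10
check: Δy/Fy = (4559/11560) / (4559/1156) = 1/10 ✓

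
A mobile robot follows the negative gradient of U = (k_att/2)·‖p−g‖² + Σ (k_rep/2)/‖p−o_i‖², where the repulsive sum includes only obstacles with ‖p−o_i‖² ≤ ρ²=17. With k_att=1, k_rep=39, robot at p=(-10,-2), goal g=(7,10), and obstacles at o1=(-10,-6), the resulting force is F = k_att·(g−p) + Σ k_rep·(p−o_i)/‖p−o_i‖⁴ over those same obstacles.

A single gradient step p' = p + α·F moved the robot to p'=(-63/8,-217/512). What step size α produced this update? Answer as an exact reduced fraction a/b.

F_att = 1·(g−p) = 1·(17,12) = (17.0000,12.0000)
o1: d²=16 ≤ ρ²=17; F_rep = 39·(0,4)/16² = (0.0000,0.6094)
F = F_att + ΣF_rep = (17.0000,12.6094)
Δp = p'−p = (2.1250,1.5762); α = Δx/Fx = (17/8) / (17) = 1/8
check: Δy/Fy = (807/512) / (807/64) = 1/8 ✓

α = 1/8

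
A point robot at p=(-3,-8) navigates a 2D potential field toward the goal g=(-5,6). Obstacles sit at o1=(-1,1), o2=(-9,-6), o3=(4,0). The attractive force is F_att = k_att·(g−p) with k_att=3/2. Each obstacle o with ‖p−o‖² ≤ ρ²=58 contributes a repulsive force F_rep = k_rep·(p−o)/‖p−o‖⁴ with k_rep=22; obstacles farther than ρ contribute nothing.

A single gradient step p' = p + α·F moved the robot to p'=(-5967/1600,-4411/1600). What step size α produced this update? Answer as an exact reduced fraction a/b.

α = 1/4

F_att = 3/2·(g−p) = 3/2·(-2,14) = (-3.0000,21.0000)
o1: d²=85 > ρ²=58 → inactive
o2: d²=40 ≤ ρ²=58; F_rep = 22·(6,-2)/40² = (0.0825,-0.0275)
o3: d²=113 > ρ²=58 → inactive
F = F_att + ΣF_rep = (-2.9175,20.9725)
Δp = p'−p = (-0.7294,5.2431); α = Δx/Fx = (-1167/1600) / (-1167/400) = 1/4
check: Δy/Fy = (8389/1600) / (8389/400) = 1/4 ✓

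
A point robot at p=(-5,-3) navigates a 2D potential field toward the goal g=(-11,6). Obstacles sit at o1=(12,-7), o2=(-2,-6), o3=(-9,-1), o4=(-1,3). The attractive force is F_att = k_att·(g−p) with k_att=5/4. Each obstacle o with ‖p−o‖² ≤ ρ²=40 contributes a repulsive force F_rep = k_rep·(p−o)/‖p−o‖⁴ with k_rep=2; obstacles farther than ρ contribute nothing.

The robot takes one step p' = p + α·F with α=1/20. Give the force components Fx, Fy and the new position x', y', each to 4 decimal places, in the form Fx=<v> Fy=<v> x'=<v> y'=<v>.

F_att = 5/4·(g−p) = 5/4·(-6,9) = (-7.5000,11.2500)
o1: d²=305 > ρ²=40 → inactive
o2: d²=18 ≤ ρ²=40; F_rep = 2·(-3,3)/18² = (-0.0185,0.0185)
o3: d²=20 ≤ ρ²=40; F_rep = 2·(4,-2)/20² = (0.0200,-0.0100)
o4: d²=52 > ρ²=40 → inactive
F = F_att + ΣF_rep = (-7.4985,11.2585)
p' = p + 1/20·F = (-5.3749,-2.4371)

Fx=-7.4985 Fy=11.2585 x'=-5.3749 y'=-2.4371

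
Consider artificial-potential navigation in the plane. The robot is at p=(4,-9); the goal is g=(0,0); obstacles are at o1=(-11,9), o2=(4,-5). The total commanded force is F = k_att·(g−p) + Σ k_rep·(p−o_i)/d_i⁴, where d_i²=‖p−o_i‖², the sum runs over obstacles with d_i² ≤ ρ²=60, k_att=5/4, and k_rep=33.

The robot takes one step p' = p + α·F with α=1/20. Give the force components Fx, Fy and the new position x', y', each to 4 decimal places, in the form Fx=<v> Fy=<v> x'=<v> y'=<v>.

F_att = 5/4·(g−p) = 5/4·(-4,9) = (-5.0000,11.2500)
o1: d²=549 > ρ²=60 → inactive
o2: d²=16 ≤ ρ²=60; F_rep = 33·(0,-4)/16² = (0.0000,-0.5156)
F = F_att + ΣF_rep = (-5.0000,10.7344)
p' = p + 1/20·F = (3.7500,-8.4633)

Fx=-5.0000 Fy=10.7344 x'=3.7500 y'=-8.4633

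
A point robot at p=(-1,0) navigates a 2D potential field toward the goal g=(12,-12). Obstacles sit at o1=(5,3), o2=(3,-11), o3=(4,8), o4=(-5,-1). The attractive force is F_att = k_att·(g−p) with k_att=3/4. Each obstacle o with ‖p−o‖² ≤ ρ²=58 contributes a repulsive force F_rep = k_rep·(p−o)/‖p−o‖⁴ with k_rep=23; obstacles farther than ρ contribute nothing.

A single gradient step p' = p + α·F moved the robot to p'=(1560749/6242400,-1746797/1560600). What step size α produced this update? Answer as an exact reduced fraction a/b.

α = 1/8

F_att = 3/4·(g−p) = 3/4·(13,-12) = (9.7500,-9.0000)
o1: d²=45 ≤ ρ²=58; F_rep = 23·(-6,-3)/45² = (-0.0681,-0.0341)
o2: d²=137 > ρ²=58 → inactive
o3: d²=89 > ρ²=58 → inactive
o4: d²=17 ≤ ρ²=58; F_rep = 23·(4,1)/17² = (0.3183,0.0796)
F = F_att + ΣF_rep = (10.0002,-8.9545)
Δp = p'−p = (1.2500,-1.1193); α = Δx/Fx = (7803149/6242400) / (7803149/780300) = 1/8
check: Δy/Fy = (-1746797/1560600) / (-1746797/195075) = 1/8 ✓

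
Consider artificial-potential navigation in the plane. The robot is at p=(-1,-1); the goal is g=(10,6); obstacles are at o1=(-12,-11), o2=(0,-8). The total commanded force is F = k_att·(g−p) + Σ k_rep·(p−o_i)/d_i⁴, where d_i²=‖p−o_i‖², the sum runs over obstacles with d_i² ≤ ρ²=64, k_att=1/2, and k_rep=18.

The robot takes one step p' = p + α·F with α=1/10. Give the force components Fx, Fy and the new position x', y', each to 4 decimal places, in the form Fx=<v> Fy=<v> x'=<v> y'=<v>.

F_att = 1/2·(g−p) = 1/2·(11,7) = (5.5000,3.5000)
o1: d²=221 > ρ²=64 → inactive
o2: d²=50 ≤ ρ²=64; F_rep = 18·(-1,7)/50² = (-0.0072,0.0504)
F = F_att + ΣF_rep = (5.4928,3.5504)
p' = p + 1/10·F = (-0.4507,-0.6450)

Fx=5.4928 Fy=3.5504 x'=-0.4507 y'=-0.6450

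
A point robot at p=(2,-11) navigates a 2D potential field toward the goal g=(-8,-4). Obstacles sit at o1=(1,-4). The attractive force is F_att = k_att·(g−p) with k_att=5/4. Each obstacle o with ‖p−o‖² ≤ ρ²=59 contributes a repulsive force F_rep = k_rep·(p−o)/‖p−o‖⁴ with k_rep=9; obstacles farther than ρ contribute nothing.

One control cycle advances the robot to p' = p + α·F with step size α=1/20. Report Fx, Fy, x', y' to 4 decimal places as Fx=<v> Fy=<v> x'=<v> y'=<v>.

Fx=-12.4964 Fy=8.7248 x'=1.3752 y'=-10.5638

F_att = 5/4·(g−p) = 5/4·(-10,7) = (-12.5000,8.7500)
o1: d²=50 ≤ ρ²=59; F_rep = 9·(1,-7)/50² = (0.0036,-0.0252)
F = F_att + ΣF_rep = (-12.4964,8.7248)
p' = p + 1/20·F = (1.3752,-10.5638)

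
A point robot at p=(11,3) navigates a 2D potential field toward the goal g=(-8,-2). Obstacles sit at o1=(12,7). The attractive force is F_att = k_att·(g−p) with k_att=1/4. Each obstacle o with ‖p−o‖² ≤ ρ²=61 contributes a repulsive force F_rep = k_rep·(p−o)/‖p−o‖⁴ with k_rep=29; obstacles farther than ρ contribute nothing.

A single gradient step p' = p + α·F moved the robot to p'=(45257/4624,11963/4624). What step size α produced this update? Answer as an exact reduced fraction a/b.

α = 1/4

F_att = 1/4·(g−p) = 1/4·(-19,-5) = (-4.7500,-1.2500)
o1: d²=17 ≤ ρ²=61; F_rep = 29·(-1,-4)/17² = (-0.1003,-0.4014)
F = F_att + ΣF_rep = (-4.8503,-1.6514)
Δp = p'−p = (-1.2126,-0.4128); α = Δx/Fx = (-5607/4624) / (-5607/1156) = 1/4
check: Δy/Fy = (-1909/4624) / (-1909/1156) = 1/4 ✓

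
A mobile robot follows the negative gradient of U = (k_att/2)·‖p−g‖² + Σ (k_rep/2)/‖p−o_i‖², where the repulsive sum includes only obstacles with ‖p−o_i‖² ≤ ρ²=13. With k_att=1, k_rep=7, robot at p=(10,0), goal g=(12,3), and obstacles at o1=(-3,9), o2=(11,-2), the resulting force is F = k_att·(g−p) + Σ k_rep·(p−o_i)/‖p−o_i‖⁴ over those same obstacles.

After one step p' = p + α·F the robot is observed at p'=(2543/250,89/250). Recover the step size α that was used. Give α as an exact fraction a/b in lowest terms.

F_att = 1·(g−p) = 1·(2,3) = (2.0000,3.0000)
o1: d²=250 > ρ²=13 → inactive
o2: d²=5 ≤ ρ²=13; F_rep = 7·(-1,2)/5² = (-0.2800,0.5600)
F = F_att + ΣF_rep = (1.7200,3.5600)
Δp = p'−p = (0.1720,0.3560); α = Δx/Fx = (43/250) / (43/25) = 1/10
check: Δy/Fy = (89/250) / (89/25) = 1/10 ✓

α = 1/10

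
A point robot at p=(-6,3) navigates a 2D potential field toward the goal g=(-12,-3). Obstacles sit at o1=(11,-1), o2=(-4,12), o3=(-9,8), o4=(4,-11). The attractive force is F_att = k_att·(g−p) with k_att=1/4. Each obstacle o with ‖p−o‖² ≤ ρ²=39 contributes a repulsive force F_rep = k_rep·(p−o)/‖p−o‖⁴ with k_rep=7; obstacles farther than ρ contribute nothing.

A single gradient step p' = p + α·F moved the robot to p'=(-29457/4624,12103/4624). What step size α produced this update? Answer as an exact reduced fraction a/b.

α = 1/4

F_att = 1/4·(g−p) = 1/4·(-6,-6) = (-1.5000,-1.5000)
o1: d²=305 > ρ²=39 → inactive
o2: d²=85 > ρ²=39 → inactive
o3: d²=34 ≤ ρ²=39; F_rep = 7·(3,-5)/34² = (0.0182,-0.0303)
o4: d²=296 > ρ²=39 → inactive
F = F_att + ΣF_rep = (-1.4818,-1.5303)
Δp = p'−p = (-0.3705,-0.3826); α = Δx/Fx = (-1713/4624) / (-1713/1156) = 1/4
check: Δy/Fy = (-1769/4624) / (-1769/1156) = 1/4 ✓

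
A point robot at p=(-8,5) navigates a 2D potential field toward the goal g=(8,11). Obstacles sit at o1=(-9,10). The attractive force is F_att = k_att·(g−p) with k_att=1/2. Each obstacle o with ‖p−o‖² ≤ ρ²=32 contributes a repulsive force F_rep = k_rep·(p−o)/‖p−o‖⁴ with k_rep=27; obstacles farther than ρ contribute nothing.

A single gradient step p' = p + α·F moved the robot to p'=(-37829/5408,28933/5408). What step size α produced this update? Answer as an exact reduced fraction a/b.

F_att = 1/2·(g−p) = 1/2·(16,6) = (8.0000,3.0000)
o1: d²=26 ≤ ρ²=32; F_rep = 27·(1,-5)/26² = (0.0399,-0.1997)
F = F_att + ΣF_rep = (8.0399,2.8003)
Δp = p'−p = (1.0050,0.3500); α = Δx/Fx = (5435/5408) / (5435/676) = 1/8
check: Δy/Fy = (1893/5408) / (1893/676) = 1/8 ✓

α = 1/8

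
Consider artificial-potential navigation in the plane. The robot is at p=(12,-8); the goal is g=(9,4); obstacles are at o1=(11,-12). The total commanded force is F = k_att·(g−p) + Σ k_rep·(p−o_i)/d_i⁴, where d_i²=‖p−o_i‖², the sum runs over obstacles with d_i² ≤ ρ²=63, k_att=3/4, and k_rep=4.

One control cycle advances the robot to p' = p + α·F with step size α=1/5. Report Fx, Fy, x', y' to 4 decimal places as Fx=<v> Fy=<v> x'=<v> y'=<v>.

F_att = 3/4·(g−p) = 3/4·(-3,12) = (-2.2500,9.0000)
o1: d²=17 ≤ ρ²=63; F_rep = 4·(1,4)/17² = (0.0138,0.0554)
F = F_att + ΣF_rep = (-2.2362,9.0554)
p' = p + 1/5·F = (11.5528,-6.1889)

Fx=-2.2362 Fy=9.0554 x'=11.5528 y'=-6.1889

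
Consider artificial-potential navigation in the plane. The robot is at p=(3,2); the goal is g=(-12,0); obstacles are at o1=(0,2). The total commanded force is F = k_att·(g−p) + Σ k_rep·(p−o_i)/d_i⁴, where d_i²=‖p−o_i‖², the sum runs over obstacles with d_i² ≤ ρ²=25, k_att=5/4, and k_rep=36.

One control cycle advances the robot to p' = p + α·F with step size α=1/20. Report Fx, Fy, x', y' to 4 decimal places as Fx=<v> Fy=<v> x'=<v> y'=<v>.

Fx=-17.4167 Fy=-2.5000 x'=2.1292 y'=1.8750

F_att = 5/4·(g−p) = 5/4·(-15,-2) = (-18.7500,-2.5000)
o1: d²=9 ≤ ρ²=25; F_rep = 36·(3,0)/9² = (1.3333,0.0000)
F = F_att + ΣF_rep = (-17.4167,-2.5000)
p' = p + 1/20·F = (2.1292,1.8750)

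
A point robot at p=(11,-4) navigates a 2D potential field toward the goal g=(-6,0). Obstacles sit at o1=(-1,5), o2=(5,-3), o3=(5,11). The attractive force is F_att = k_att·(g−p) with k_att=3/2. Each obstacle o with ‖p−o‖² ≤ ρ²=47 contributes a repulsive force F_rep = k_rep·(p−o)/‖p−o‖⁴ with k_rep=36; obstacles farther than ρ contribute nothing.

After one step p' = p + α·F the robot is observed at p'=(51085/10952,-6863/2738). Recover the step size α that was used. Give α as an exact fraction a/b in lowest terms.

α = 1/4

F_att = 3/2·(g−p) = 3/2·(-17,4) = (-25.5000,6.0000)
o1: d²=225 > ρ²=47 → inactive
o2: d²=37 ≤ ρ²=47; F_rep = 36·(6,-1)/37² = (0.1578,-0.0263)
o3: d²=261 > ρ²=47 → inactive
F = F_att + ΣF_rep = (-25.3422,5.9737)
Δp = p'−p = (-6.3356,1.4934); α = Δx/Fx = (-69387/10952) / (-69387/2738) = 1/4
check: Δy/Fy = (4089/2738) / (8178/1369) = 1/4 ✓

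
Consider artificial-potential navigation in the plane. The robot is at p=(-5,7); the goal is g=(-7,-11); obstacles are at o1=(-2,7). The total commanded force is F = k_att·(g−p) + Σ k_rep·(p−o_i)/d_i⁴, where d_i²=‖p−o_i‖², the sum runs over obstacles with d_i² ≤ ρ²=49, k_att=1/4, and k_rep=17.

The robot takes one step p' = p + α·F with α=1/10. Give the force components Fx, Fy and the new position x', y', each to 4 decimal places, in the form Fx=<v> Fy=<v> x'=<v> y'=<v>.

Fx=-1.1296 Fy=-4.5000 x'=-5.1130 y'=6.5500

F_att = 1/4·(g−p) = 1/4·(-2,-18) = (-0.5000,-4.5000)
o1: d²=9 ≤ ρ²=49; F_rep = 17·(-3,0)/9² = (-0.6296,0.0000)
F = F_att + ΣF_rep = (-1.1296,-4.5000)
p' = p + 1/10·F = (-5.1130,6.5500)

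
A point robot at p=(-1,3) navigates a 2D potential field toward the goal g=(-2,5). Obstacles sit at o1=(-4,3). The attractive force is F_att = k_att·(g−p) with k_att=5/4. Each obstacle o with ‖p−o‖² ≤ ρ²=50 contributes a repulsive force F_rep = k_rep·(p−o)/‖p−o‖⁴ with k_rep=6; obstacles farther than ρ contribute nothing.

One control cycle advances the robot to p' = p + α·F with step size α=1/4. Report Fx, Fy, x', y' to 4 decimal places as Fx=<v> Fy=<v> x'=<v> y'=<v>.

F_att = 5/4·(g−p) = 5/4·(-1,2) = (-1.2500,2.5000)
o1: d²=9 ≤ ρ²=50; F_rep = 6·(3,0)/9² = (0.2222,0.0000)
F = F_att + ΣF_rep = (-1.0278,2.5000)
p' = p + 1/4·F = (-1.2569,3.6250)

Fx=-1.0278 Fy=2.5000 x'=-1.2569 y'=3.6250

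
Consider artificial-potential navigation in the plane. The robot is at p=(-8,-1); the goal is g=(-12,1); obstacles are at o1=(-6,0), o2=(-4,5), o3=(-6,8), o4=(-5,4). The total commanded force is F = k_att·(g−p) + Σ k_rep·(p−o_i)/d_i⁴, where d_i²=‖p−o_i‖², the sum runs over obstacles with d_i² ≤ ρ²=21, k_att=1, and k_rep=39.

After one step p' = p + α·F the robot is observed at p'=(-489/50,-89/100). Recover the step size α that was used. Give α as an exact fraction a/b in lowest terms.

F_att = 1·(g−p) = 1·(-4,2) = (-4.0000,2.0000)
o1: d²=5 ≤ ρ²=21; F_rep = 39·(-2,-1)/5² = (-3.1200,-1.5600)
o2: d²=52 > ρ²=21 → inactive
o3: d²=85 > ρ²=21 → inactive
o4: d²=34 > ρ²=21 → inactive
F = F_att + ΣF_rep = (-7.1200,0.4400)
Δp = p'−p = (-1.7800,0.1100); α = Δx/Fx = (-89/50) / (-178/25) = 1/4
check: Δy/Fy = (11/100) / (11/25) = 1/4 ✓

α = 1/4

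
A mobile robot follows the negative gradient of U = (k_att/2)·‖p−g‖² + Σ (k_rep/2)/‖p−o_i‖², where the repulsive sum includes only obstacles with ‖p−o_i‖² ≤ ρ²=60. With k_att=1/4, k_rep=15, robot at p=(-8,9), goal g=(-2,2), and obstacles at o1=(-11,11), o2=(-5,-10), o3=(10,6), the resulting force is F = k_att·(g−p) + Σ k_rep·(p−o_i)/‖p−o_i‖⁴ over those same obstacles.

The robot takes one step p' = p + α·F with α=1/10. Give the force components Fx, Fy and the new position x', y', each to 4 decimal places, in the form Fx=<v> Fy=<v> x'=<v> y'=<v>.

F_att = 1/4·(g−p) = 1/4·(6,-7) = (1.5000,-1.7500)
o1: d²=13 ≤ ρ²=60; F_rep = 15·(3,-2)/13² = (0.2663,-0.1775)
o2: d²=370 > ρ²=60 → inactive
o3: d²=333 > ρ²=60 → inactive
F = F_att + ΣF_rep = (1.7663,-1.9275)
p' = p + 1/10·F = (-7.8234,8.8072)

Fx=1.7663 Fy=-1.9275 x'=-7.8234 y'=8.8072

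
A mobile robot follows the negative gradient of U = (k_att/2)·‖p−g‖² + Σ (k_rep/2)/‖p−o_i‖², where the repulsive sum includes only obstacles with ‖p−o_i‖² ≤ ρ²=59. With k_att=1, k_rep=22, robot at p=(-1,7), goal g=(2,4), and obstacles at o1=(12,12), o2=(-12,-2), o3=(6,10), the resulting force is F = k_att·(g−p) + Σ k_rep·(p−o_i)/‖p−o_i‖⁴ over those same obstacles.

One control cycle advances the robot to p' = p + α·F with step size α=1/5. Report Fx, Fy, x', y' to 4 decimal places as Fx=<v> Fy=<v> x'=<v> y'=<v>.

Fx=2.9542 Fy=-3.0196 x'=-0.4092 y'=6.3961

F_att = 1·(g−p) = 1·(3,-3) = (3.0000,-3.0000)
o1: d²=194 > ρ²=59 → inactive
o2: d²=202 > ρ²=59 → inactive
o3: d²=58 ≤ ρ²=59; F_rep = 22·(-7,-3)/58² = (-0.0458,-0.0196)
F = F_att + ΣF_rep = (2.9542,-3.0196)
p' = p + 1/5·F = (-0.4092,6.3961)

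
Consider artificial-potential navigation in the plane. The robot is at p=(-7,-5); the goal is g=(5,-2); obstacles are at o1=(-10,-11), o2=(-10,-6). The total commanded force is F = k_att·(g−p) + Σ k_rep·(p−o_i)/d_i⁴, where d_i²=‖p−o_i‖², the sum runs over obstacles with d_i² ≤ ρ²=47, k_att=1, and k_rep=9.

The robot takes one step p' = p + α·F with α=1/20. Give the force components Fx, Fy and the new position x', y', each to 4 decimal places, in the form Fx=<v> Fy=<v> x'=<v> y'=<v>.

F_att = 1·(g−p) = 1·(12,3) = (12.0000,3.0000)
o1: d²=45 ≤ ρ²=47; F_rep = 9·(3,6)/45² = (0.0133,0.0267)
o2: d²=10 ≤ ρ²=47; F_rep = 9·(3,1)/10² = (0.2700,0.0900)
F = F_att + ΣF_rep = (12.2833,3.1167)
p' = p + 1/20·F = (-6.3858,-4.8442)

Fx=12.2833 Fy=3.1167 x'=-6.3858 y'=-4.8442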